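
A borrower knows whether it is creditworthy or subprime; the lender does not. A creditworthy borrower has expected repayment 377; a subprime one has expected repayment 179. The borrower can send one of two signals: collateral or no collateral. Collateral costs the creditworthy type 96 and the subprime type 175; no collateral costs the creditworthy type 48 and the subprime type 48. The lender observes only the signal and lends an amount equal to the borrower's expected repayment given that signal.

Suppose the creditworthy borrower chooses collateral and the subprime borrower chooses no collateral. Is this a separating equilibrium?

No

If types separate, collateral earns payment 377 and no collateral earns 179.
Creditworthy: collateral gives 377 − 96 = 281; no collateral gives 179 − 48 = 131. No deviation. ✓
Subprime: no collateral gives 179 − 48 = 131; collateral gives 377 − 175 = 202. Would deviate. ✗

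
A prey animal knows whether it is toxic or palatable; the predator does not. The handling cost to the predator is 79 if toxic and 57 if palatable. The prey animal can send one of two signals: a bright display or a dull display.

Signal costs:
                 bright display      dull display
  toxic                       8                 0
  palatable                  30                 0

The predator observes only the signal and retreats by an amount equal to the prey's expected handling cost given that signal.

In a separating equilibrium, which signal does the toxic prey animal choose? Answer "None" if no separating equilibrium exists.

Try toxic → bright display, palatable → dull display:
  Under separation the predator infers type exactly: bright display → toxic (pays 79), dull display → palatable (pays 57).
  Toxic: bright display gives 79 − 8 = 71; dull display gives 57 − 0 = 57. No deviation. ✓
  Palatable: dull display gives 57 − 0 = 57; bright display gives 79 − 30 = 49. No deviation. ✓
Both hold — the toxic type sends bright display.

bright display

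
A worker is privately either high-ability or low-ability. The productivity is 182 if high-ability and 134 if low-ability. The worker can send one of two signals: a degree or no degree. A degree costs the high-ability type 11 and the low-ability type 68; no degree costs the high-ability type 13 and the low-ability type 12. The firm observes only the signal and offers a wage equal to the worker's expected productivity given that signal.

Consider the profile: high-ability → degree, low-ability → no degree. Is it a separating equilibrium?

If types separate, degree earns payment 182 and no degree earns 134.
High-ability: degree gives 182 − 11 = 171; no degree gives 134 − 13 = 121. No deviation. ✓
Low-ability: no degree gives 134 − 12 = 122; degree gives 182 − 68 = 114. No deviation. ✓
Neither type gains from mimicking the other.

Yes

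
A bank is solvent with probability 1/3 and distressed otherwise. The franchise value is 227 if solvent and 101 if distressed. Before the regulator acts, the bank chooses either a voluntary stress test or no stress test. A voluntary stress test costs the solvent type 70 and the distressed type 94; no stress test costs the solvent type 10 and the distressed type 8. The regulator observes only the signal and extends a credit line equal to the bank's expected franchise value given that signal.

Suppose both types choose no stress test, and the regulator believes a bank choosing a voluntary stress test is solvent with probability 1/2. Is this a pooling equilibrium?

At the pooled signal (no stress test) the regulator holds the prior 1/3 and pays 1/3·227 + 2/3·101 = 143. Off-path (stress test) belief 1/2 gives 1/2·227 + 1/2·101 = 164.
Solvent: no stress test gives 143 − 10 = 133; stress test gives 164 − 70 = 94. Stays. ✓
Distressed: no stress test gives 143 − 8 = 135; stress test gives 164 − 94 = 70. Stays. ✓

Yes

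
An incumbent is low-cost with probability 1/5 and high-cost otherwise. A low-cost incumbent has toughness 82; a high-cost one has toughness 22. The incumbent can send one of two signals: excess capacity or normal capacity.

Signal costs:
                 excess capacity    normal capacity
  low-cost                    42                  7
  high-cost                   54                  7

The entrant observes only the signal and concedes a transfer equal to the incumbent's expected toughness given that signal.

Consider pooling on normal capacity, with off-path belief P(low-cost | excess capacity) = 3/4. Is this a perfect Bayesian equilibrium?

On the equilibrium path (normal capacity) the entrant holds the prior 1/5 and pays 1/5·82 + 4/5·22 = 34. Off-path (excess capacity) belief 3/4 gives 3/4·82 + 1/4·22 = 67.
Low-cost: normal capacity gives 34 − 7 = 27; excess capacity gives 67 − 42 = 25. Stays. ✓
High-cost: normal capacity gives 34 − 7 = 27; excess capacity gives 67 − 54 = 13. Stays. ✓
Beliefs are Bayes-consistent on-path and both types best-respond.

Yes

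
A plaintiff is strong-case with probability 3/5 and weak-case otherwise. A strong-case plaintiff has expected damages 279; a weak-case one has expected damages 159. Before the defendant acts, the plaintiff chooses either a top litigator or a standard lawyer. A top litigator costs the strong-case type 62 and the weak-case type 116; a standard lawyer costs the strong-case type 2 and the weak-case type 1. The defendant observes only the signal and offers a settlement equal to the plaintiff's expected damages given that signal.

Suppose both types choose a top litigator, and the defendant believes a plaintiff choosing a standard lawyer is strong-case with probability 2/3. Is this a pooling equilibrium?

At the pooled signal (top litigator) the defendant holds the prior 3/5 and pays 3/5·279 + 2/5·159 = 231. Off-path (standard lawyer) belief 2/3 gives 2/3·279 + 1/3·159 = 239.
Strong-case: top litigator gives 231 − 62 = 169; standard lawyer gives 239 − 2 = 237. Deviates. ✗
Weak-case: top litigator gives 231 − 116 = 115; standard lawyer gives 239 − 1 = 238. Deviates. ✗

No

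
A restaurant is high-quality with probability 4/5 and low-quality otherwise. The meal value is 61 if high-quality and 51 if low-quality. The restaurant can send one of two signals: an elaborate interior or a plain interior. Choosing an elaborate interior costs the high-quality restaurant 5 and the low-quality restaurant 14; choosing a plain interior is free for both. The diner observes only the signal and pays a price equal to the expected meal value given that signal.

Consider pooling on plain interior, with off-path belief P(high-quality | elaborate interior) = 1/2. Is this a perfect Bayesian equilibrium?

Yes

At the pooled signal (plain interior) the diner holds the prior 4/5 and pays 4/5·61 + 1/5·51 = 59. Off-path (elaborate interior) belief 1/2 gives 1/2·61 + 1/2·51 = 56.
High-quality: plain interior gives 59 − 0 = 59; elaborate interior gives 56 − 5 = 51. Stays. ✓
Low-quality: plain interior gives 59 − 0 = 59; elaborate interior gives 56 − 14 = 42. Stays. ✓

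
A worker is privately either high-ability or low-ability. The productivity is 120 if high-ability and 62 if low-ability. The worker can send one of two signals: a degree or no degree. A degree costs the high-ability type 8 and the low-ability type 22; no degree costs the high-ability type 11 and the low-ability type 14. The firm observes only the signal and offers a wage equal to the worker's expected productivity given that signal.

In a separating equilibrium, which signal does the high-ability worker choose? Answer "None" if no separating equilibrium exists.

Try high-ability → degree, low-ability → no degree:
  If types separate, degree earns payment 120 and no degree earns 62.
  High-ability: degree gives 120 − 8 = 112; no degree gives 62 − 11 = 51. No deviation. ✓
  Low-ability: no degree gives 62 − 14 = 48; degree gives 120 − 22 = 98. Would deviate. ✗
Try high-ability → no degree, low-ability → degree:
  If types separate, no degree earns payment 120 and degree earns 62.
  High-ability: no degree gives 120 − 11 = 109; degree gives 62 − 8 = 54. No deviation. ✓
  Low-ability: degree gives 62 − 22 = 40; no degree gives 120 − 14 = 106. Would deviate. ✗
Neither assignment is incentive-compatible.

None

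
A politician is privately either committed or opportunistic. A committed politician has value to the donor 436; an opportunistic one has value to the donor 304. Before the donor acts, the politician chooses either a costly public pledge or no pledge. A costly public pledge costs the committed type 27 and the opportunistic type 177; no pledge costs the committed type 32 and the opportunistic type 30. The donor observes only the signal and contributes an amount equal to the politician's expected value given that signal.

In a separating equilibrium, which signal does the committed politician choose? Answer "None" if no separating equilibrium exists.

pledge

Try committed → pledge, opportunistic → no pledge:
  Under separation the donor infers type exactly: pledge → committed (pays 436), no pledge → opportunistic (pays 304).
  Committed: pledge gives 436 − 27 = 409; no pledge gives 304 − 32 = 272. No deviation. ✓
  Opportunistic: no pledge gives 304 − 30 = 274; pledge gives 436 − 177 = 259. No deviation. ✓
Both hold — the committed type sends pledge.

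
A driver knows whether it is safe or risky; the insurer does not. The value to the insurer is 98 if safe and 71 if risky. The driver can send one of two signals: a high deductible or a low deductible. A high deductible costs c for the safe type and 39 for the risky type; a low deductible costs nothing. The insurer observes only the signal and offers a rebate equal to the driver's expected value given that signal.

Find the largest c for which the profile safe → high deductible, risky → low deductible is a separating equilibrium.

Under separation: high deductible → safe (pays 98); low deductible → risky (pays 71).
Risky: 71 − 0 = 71 ≥ 98 − 39 = 59. Holds regardless of c. ✓
Safe: 98 − c ≥ 71 − 0, so c ≤ 98 − 71 = 27.

27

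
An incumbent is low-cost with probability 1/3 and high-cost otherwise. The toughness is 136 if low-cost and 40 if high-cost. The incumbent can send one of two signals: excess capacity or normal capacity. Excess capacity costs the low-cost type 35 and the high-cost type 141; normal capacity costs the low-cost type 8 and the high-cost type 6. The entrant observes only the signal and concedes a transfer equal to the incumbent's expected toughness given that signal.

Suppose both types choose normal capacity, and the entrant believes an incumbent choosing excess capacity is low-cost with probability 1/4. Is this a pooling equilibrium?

Yes

At the pooled signal (normal capacity) the entrant holds the prior 1/3 and pays 1/3·136 + 2/3·40 = 72. Off-path (excess capacity) belief 1/4 gives 1/4·136 + 3/4·40 = 64.
Low-cost: normal capacity gives 72 − 8 = 64; excess capacity gives 64 − 35 = 29. Stays. ✓
High-cost: normal capacity gives 72 − 6 = 66; excess capacity gives 64 − 141 = -77. Stays. ✓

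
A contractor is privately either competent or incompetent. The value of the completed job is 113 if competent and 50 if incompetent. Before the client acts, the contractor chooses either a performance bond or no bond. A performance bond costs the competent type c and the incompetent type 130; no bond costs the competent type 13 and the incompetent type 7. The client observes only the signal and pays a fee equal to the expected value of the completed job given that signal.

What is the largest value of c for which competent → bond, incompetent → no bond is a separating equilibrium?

Under separation: bond → competent (pays 113); no bond → incompetent (pays 50).
Incompetent: 50 − 7 = 43 ≥ 113 − 130 = -17. Holds regardless of c. ✓
Competent: 113 − c ≥ 50 − 13, so c ≤ 113 − 37 = 76.

76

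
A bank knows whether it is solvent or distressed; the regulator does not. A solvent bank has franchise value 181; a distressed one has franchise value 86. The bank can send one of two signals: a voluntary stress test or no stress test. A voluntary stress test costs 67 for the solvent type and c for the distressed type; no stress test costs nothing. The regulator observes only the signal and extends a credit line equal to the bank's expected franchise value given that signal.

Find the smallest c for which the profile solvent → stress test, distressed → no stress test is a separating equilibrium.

Under separation: stress test → solvent (pays 181); no stress test → distressed (pays 86).
Solvent: 181 − 67 = 114 ≥ 86 − 0 = 86. Holds regardless of c. ✓
Distressed: 86 − 0 ≥ 181 − c, so c ≥ 181 − 86 = 95.

95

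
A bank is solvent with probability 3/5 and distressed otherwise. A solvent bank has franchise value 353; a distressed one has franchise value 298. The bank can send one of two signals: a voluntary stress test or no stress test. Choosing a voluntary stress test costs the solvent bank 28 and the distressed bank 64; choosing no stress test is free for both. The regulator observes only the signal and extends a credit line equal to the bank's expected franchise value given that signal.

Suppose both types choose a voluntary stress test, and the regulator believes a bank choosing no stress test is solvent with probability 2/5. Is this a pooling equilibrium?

No

At the pooled signal (stress test) the regulator holds the prior 3/5 and pays 3/5·353 + 2/5·298 = 331. Off-path (no stress test) belief 2/5 gives 2/5·353 + 3/5·298 = 320.
Solvent: stress test gives 331 − 28 = 303; no stress test gives 320 − 0 = 320. Deviates. ✗
Distressed: stress test gives 331 − 64 = 267; no stress test gives 320 − 0 = 320. Deviates. ✗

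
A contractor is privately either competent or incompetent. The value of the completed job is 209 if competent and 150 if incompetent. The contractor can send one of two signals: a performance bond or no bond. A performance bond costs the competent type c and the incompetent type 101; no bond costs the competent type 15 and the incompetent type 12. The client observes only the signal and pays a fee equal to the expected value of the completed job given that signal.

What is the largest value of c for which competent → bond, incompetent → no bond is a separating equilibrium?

Under separation: bond → competent (pays 209); no bond → incompetent (pays 150).
Incompetent: 150 − 12 = 138 ≥ 209 − 101 = 108. Holds regardless of c. ✓
Competent: 209 − c ≥ 150 − 15, so c ≤ 209 − 135 = 74.

74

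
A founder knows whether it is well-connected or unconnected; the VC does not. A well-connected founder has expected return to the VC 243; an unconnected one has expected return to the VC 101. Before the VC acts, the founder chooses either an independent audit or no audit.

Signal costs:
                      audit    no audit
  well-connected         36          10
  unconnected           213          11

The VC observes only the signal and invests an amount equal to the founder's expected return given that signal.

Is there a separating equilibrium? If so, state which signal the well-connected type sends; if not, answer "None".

audit

Try well-connected → audit, unconnected → no audit:
  Under separation the VC infers type exactly: audit → well-connected (pays 243), no audit → unconnected (pays 101).
  Well-connected: audit gives 243 − 36 = 207; no audit gives 101 − 10 = 91. No deviation. ✓
  Unconnected: no audit gives 101 − 11 = 90; audit gives 243 − 213 = 30. No deviation. ✓
Both hold — the well-connected type sends audit.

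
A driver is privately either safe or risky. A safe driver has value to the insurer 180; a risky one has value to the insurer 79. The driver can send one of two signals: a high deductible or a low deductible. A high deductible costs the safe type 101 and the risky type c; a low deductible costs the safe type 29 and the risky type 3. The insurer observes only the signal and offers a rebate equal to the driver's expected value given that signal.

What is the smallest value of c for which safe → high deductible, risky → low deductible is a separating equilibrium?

104

Under separation: high deductible → safe (pays 180); low deductible → risky (pays 79).
Safe: 180 − 101 = 79 ≥ 79 − 29 = 50. Holds regardless of c. ✓
Risky: 79 − 3 ≥ 180 − c, so c ≥ 180 − 76 = 104.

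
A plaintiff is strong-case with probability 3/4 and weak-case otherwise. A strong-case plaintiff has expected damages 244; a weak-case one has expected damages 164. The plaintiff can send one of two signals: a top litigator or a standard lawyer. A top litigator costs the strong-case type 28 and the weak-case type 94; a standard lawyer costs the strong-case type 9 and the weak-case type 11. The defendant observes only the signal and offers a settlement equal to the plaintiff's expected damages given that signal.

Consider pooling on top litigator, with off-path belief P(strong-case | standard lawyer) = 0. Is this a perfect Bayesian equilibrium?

No

At the pooled signal (top litigator) the defendant holds the prior 3/4 and pays 3/4·244 + 1/4·164 = 224. Off-path (standard lawyer) belief 0 gives 0·244 + 1·164 = 164.
Strong-case: top litigator gives 224 − 28 = 196; standard lawyer gives 164 − 9 = 155. Stays. ✓
Weak-case: top litigator gives 224 − 94 = 130; standard lawyer gives 164 − 11 = 153. Deviates. ✗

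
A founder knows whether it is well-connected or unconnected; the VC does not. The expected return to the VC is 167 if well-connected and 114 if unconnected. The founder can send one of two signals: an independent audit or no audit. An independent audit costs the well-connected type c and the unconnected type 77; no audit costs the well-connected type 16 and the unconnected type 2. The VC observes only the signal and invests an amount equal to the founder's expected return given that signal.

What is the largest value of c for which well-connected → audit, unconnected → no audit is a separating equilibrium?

Under separation: audit → well-connected (pays 167); no audit → unconnected (pays 114).
Unconnected: 114 − 2 = 112 ≥ 167 − 77 = 90. Holds regardless of c. ✓
Well-connected: 167 − c ≥ 114 − 16, so c ≤ 167 − 98 = 69.

69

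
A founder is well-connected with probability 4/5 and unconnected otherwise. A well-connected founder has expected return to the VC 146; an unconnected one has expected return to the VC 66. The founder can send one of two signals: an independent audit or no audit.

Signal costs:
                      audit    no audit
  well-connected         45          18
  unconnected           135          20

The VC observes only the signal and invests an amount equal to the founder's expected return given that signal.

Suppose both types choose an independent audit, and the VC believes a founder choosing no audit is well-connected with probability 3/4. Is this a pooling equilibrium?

No

On the equilibrium path (audit) the VC holds the prior 4/5 and pays 4/5·146 + 1/5·66 = 130. Off-path (no audit) belief 3/4 gives 3/4·146 + 1/4·66 = 126.
Well-connected: audit gives 130 − 45 = 85; no audit gives 126 − 18 = 108. Deviates. ✗
Unconnected: audit gives 130 − 135 = -5; no audit gives 126 − 20 = 106. Deviates. ✗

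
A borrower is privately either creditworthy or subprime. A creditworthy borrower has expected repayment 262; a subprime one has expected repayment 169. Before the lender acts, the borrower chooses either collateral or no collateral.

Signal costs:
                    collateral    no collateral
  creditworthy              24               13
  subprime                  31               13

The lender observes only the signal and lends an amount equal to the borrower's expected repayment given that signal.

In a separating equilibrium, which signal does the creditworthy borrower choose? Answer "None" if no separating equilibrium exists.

Try creditworthy → collateral, subprime → no collateral:
  If types separate, collateral earns payment 262 and no collateral earns 169.
  Creditworthy: collateral gives 262 − 24 = 238; no collateral gives 169 − 13 = 156. No deviation. ✓
  Subprime: no collateral gives 169 − 13 = 156; collateral gives 262 − 31 = 231. Would deviate. ✗
Try creditworthy → no collateral, subprime → collateral:
  If types separate, no collateral earns payment 262 and collateral earns 169.
  Creditworthy: no collateral gives 262 − 13 = 249; collateral gives 169 − 24 = 145. No deviation. ✓
  Subprime: collateral gives 169 − 31 = 138; no collateral gives 262 − 13 = 249. Would deviate. ✗
Neither assignment is incentive-compatible.

None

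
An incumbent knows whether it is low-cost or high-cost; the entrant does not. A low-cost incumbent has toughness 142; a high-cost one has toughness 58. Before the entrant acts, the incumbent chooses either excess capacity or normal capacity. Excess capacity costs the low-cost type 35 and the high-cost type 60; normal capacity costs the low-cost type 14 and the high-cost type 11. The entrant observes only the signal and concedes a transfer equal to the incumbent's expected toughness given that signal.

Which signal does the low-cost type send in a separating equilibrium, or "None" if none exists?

Try low-cost → excess capacity, high-cost → normal capacity:
  If types separate, excess capacity earns payment 142 and normal capacity earns 58.
  Low-cost: excess capacity gives 142 − 35 = 107; normal capacity gives 58 − 14 = 44. No deviation. ✓
  High-cost: normal capacity gives 58 − 11 = 47; excess capacity gives 142 − 60 = 82. Would deviate. ✗
Try low-cost → normal capacity, high-cost → excess capacity:
  If types separate, normal capacity earns payment 142 and excess capacity earns 58.
  Low-cost: normal capacity gives 142 − 14 = 128; excess capacity gives 58 − 35 = 23. No deviation. ✓
  High-cost: excess capacity gives 58 − 60 = -2; normal capacity gives 142 − 11 = 131. Would deviate. ✗
Neither assignment is incentive-compatible.

None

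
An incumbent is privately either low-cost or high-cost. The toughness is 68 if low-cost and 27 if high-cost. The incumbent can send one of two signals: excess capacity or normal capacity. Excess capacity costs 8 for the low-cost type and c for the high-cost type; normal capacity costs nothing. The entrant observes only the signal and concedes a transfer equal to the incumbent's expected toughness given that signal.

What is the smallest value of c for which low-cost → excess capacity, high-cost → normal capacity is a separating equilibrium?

Under separation: excess capacity → low-cost (pays 68); normal capacity → high-cost (pays 27).
Low-cost: 68 − 8 = 60 ≥ 27 − 0 = 27. Holds regardless of c. ✓
High-cost: 27 − 0 ≥ 68 − c, so c ≥ 68 − 27 = 41.

41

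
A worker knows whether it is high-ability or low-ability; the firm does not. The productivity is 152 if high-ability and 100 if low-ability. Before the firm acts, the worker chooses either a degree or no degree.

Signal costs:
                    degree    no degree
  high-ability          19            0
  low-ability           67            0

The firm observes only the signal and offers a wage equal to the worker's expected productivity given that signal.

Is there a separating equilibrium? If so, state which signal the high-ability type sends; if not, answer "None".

Try high-ability → degree, low-ability → no degree:
  Under separation the firm infers type exactly: degree → high-ability (pays 152), no degree → low-ability (pays 100).
  High-ability: degree gives 152 − 19 = 133; no degree gives 100 − 0 = 100. No deviation. ✓
  Low-ability: no degree gives 100 − 0 = 100; degree gives 152 − 67 = 85. No deviation. ✓
Both hold — the high-ability type sends degree.

degree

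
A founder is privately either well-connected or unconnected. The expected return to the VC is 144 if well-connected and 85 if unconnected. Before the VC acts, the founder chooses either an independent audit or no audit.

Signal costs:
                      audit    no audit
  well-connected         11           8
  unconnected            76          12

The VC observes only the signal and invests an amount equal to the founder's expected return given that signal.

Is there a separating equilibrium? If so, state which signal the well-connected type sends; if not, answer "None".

Try well-connected → audit, unconnected → no audit:
  If types separate, audit earns payment 144 and no audit earns 85.
  Well-connected: audit gives 144 − 11 = 133; no audit gives 85 − 8 = 77. No deviation. ✓
  Unconnected: no audit gives 85 − 12 = 73; audit gives 144 − 76 = 68. No deviation. ✓
Both hold — the well-connected type sends audit.

audit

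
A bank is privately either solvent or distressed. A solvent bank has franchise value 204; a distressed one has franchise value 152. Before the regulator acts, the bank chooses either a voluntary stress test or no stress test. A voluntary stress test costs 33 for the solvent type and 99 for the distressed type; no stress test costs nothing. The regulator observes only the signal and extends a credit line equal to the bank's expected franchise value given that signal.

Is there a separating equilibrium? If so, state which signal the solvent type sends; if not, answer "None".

Try solvent → stress test, distressed → no stress test:
  If types separate, stress test earns payment 204 and no stress test earns 152.
  Solvent: stress test gives 204 − 33 = 171; no stress test gives 152 − 0 = 152. No deviation. ✓
  Distressed: no stress test gives 152 − 0 = 152; stress test gives 204 − 99 = 105. No deviation. ✓
Both hold — the solvent type sends stress test.

stress test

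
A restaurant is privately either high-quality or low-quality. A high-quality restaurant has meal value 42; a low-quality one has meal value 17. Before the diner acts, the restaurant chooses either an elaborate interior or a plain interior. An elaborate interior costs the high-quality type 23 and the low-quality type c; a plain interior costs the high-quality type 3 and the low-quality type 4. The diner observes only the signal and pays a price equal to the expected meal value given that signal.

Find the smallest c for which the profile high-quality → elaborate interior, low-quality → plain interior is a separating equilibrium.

Under separation: elaborate interior → high-quality (pays 42); plain interior → low-quality (pays 17).
High-quality: 42 − 23 = 19 ≥ 17 − 3 = 14. Holds regardless of c. ✓
Low-quality: 17 − 4 ≥ 42 − c, so c ≥ 42 − 13 = 29.

29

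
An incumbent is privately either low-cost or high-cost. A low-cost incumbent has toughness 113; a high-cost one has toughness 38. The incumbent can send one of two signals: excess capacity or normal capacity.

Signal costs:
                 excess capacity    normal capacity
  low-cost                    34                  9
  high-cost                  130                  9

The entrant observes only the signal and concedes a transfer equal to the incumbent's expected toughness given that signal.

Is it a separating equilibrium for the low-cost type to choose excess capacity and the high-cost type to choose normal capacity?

Yes

Under separation the entrant infers type exactly: excess capacity → low-cost (pays 113), normal capacity → high-cost (pays 38).
Low-cost: excess capacity gives 113 − 34 = 79; normal capacity gives 38 − 9 = 29. No deviation. ✓
High-cost: normal capacity gives 38 − 9 = 29; excess capacity gives 113 − 130 = -17. No deviation. ✓
Both incentive constraints hold.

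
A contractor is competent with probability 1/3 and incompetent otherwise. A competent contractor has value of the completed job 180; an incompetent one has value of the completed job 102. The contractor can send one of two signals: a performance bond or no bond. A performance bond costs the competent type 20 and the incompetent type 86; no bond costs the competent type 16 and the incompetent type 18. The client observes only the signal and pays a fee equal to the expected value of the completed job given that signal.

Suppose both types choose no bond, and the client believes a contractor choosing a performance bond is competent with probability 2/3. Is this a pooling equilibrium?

No

At the pooled signal (no bond) the client holds the prior 1/3 and pays 1/3·180 + 2/3·102 = 128. Off-path (bond) belief 2/3 gives 2/3·180 + 1/3·102 = 154.
Competent: no bond gives 128 − 16 = 112; bond gives 154 − 20 = 134. Deviates. ✗
Incompetent: no bond gives 128 − 18 = 110; bond gives 154 − 86 = 68. Stays. ✓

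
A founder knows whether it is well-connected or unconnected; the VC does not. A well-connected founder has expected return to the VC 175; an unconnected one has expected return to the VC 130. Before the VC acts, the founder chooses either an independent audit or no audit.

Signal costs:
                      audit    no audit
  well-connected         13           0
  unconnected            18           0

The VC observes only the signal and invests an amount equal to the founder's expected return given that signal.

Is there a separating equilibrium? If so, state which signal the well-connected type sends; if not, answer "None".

None

Try well-connected → audit, unconnected → no audit:
  If types separate, audit earns payment 175 and no audit earns 130.
  Well-connected: audit gives 175 − 13 = 162; no audit gives 130 − 0 = 130. No deviation. ✓
  Unconnected: no audit gives 130 − 0 = 130; audit gives 175 − 18 = 157. Would deviate. ✗
Try well-connected → no audit, unconnected → audit:
  If types separate, no audit earns payment 175 and audit earns 130.
  Well-connected: no audit gives 175 − 0 = 175; audit gives 130 − 13 = 117. No deviation. ✓
  Unconnected: audit gives 130 − 18 = 112; no audit gives 175 − 0 = 175. Would deviate. ✗
Neither assignment is incentive-compatible.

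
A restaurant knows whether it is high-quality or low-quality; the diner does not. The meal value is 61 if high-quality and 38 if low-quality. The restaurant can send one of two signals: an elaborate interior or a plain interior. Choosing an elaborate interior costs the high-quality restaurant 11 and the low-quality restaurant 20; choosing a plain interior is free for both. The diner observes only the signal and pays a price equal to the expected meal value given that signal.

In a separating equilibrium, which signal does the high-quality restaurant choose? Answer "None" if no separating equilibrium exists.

None

Try high-quality → elaborate interior, low-quality → plain interior:
  Under separation the diner infers type exactly: elaborate interior → high-quality (pays 61), plain interior → low-quality (pays 38).
  High-quality: elaborate interior gives 61 − 11 = 50; plain interior gives 38 − 0 = 38. No deviation. ✓
  Low-quality: plain interior gives 38 − 0 = 38; elaborate interior gives 61 − 20 = 41. Would deviate. ✗
Try high-quality → plain interior, low-quality → elaborate interior:
  Under separation the diner infers type exactly: plain interior → high-quality (pays 61), elaborate interior → low-quality (pays 38).
  High-quality: plain interior gives 61 − 0 = 61; elaborate interior gives 38 − 11 = 27. No deviation. ✓
  Low-quality: elaborate interior gives 38 − 20 = 18; plain interior gives 61 − 0 = 61. Would deviate. ✗
Neither assignment is incentive-compatible.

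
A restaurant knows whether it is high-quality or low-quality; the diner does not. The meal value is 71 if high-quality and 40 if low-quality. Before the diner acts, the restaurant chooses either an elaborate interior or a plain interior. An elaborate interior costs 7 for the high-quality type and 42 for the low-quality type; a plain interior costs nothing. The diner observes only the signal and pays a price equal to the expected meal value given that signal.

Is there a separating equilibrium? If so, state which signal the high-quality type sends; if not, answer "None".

elaborate interior

Try high-quality → elaborate interior, low-quality → plain interior:
  If types separate, elaborate interior earns payment 71 and plain interior earns 40.
  High-quality: elaborate interior gives 71 − 7 = 64; plain interior gives 40 − 0 = 40. No deviation. ✓
  Low-quality: plain interior gives 40 − 0 = 40; elaborate interior gives 71 − 42 = 29. No deviation. ✓
Both hold — the high-quality type sends elaborate interior.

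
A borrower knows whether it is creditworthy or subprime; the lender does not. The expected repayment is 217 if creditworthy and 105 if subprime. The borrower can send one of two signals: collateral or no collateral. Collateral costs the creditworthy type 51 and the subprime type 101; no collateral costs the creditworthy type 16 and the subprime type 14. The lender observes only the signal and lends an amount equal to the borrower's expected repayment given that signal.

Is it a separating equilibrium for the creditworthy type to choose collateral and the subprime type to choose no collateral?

Under separation the lender infers type exactly: collateral → creditworthy (pays 217), no collateral → subprime (pays 105).
Creditworthy: collateral gives 217 − 51 = 166; no collateral gives 105 − 16 = 89. No deviation. ✓
Subprime: no collateral gives 105 − 14 = 91; collateral gives 217 − 101 = 116. Would deviate. ✗

No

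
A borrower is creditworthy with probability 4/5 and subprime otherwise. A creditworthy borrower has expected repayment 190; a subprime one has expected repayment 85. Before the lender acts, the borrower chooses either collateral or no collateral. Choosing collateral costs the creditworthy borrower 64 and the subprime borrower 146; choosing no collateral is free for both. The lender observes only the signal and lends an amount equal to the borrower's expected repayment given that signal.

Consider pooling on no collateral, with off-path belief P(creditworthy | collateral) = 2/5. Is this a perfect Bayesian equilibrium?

At the pooled signal (no collateral) the lender holds the prior 4/5 and pays 4/5·190 + 1/5·85 = 169. Off-path (collateral) belief 2/5 gives 2/5·190 + 3/5·85 = 127.
Creditworthy: no collateral gives 169 − 0 = 169; collateral gives 127 − 64 = 63. Stays. ✓
Subprime: no collateral gives 169 − 0 = 169; collateral gives 127 − 146 = -19. Stays. ✓

Yes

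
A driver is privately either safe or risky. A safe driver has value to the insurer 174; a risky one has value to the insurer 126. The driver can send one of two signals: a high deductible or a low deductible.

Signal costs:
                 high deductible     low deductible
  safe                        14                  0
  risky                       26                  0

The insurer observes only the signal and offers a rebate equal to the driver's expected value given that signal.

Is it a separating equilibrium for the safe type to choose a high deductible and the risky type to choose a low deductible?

Under separation the insurer infers type exactly: high deductible → safe (pays 174), low deductible → risky (pays 126).
Safe: high deductible gives 174 − 14 = 160; low deductible gives 126 − 0 = 126. No deviation. ✓
Risky: low deductible gives 126 − 0 = 126; high deductible gives 174 − 26 = 148. Would deviate. ✗

No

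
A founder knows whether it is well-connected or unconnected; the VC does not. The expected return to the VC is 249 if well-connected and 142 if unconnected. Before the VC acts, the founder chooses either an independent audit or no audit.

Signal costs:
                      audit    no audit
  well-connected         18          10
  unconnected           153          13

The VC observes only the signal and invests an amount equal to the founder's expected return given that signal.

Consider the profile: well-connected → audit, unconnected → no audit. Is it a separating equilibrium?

If types separate, audit earns payment 249 and no audit earns 142.
Well-connected: audit gives 249 − 18 = 231; no audit gives 142 − 10 = 132. No deviation. ✓
Unconnected: no audit gives 142 − 13 = 129; audit gives 249 − 153 = 96. No deviation. ✓
Both incentive constraints hold.

Yes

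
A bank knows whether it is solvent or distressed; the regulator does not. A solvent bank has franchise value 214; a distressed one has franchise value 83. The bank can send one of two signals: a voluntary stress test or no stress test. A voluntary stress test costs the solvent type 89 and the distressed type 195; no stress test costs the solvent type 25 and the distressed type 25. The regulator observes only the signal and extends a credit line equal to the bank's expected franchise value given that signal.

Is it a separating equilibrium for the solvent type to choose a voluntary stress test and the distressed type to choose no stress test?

Yes

Under separation the regulator infers type exactly: stress test → solvent (pays 214), no stress test → distressed (pays 83).
Solvent: stress test gives 214 − 89 = 125; no stress test gives 83 − 25 = 58. No deviation. ✓
Distressed: no stress test gives 83 − 25 = 58; stress test gives 214 − 195 = 19. No deviation. ✓
Both incentive constraints hold.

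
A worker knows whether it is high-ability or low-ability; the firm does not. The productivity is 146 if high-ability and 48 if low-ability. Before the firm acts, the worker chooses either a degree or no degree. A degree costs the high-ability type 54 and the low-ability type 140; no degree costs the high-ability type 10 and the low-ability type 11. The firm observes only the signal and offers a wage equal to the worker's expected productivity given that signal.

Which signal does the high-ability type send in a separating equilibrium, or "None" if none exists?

degree

Try high-ability → degree, low-ability → no degree:
  If types separate, degree earns payment 146 and no degree earns 48.
  High-ability: degree gives 146 − 54 = 92; no degree gives 48 − 10 = 38. No deviation. ✓
  Low-ability: no degree gives 48 − 11 = 37; degree gives 146 − 140 = 6. No deviation. ✓
Both hold — the high-ability type sends degree.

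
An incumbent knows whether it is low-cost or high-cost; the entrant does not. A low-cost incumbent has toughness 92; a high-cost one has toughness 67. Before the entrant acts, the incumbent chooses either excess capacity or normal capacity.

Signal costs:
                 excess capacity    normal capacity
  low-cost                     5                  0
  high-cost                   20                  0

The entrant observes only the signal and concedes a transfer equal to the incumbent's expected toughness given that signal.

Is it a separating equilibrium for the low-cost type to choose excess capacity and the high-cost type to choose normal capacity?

Under separation the entrant infers type exactly: excess capacity → low-cost (pays 92), normal capacity → high-cost (pays 67).
Low-cost: excess capacity gives 92 − 5 = 87; normal capacity gives 67 − 0 = 67. No deviation. ✓
High-cost: normal capacity gives 67 − 0 = 67; excess capacity gives 92 − 20 = 72. Would deviate. ✗

No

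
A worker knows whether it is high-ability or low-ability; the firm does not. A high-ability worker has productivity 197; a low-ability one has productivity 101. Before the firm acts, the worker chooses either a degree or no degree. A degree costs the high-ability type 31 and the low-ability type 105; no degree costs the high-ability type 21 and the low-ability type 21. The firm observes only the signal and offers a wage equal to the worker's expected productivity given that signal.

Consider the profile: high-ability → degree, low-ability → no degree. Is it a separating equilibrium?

If types separate, degree earns payment 197 and no degree earns 101.
High-ability: degree gives 197 − 31 = 166; no degree gives 101 − 21 = 80. No deviation. ✓
Low-ability: no degree gives 101 − 21 = 80; degree gives 197 − 105 = 92. Would deviate. ✗

No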